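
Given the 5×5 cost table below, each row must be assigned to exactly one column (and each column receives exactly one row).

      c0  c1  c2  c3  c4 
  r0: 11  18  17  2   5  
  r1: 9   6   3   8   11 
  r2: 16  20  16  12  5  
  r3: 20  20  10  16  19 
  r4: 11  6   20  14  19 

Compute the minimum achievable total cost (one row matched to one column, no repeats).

Minimum assignment cost: 32

optimal assignment: row0→col3 (cost 2), row1→col0 (cost 9), row2→col4 (cost 5), row3→col2 (cost 10), row4→col1 (cost 6)
total = 2 + 9 + 5 + 10 + 6 = 32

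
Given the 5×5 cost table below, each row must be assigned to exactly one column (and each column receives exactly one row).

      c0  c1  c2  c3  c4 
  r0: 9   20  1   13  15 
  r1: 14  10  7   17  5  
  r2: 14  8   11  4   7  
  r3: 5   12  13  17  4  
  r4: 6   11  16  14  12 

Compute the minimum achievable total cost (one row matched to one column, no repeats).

Minimum assignment cost: 25

optimal assignment: row0→col2 (cost 1), row1→col1 (cost 10), row2→col3 (cost 4), row3→col4 (cost 4), row4→col0 (cost 6)
total = 1 + 10 + 4 + 4 + 6 = 25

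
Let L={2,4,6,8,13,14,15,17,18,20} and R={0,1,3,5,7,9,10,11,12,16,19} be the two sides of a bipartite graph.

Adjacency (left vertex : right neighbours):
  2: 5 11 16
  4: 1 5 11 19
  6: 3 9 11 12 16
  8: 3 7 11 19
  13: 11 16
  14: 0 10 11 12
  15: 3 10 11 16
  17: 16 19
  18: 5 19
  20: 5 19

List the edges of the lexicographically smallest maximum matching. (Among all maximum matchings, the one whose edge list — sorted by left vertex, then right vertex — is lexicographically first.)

|M| = 9 (so the lex-smallest maximum matching has 9 edges)
process left vertices in ascending order; for each, take the smallest-labelled available neighbour that still permits 9 edges overall, or leave it unmatched if none does
lex-smallest matching: {2-5, 4-1, 6-3, 8-7, 13-11, 14-0, 15-10, 17-16, 18-19}

Lex-smallest maximum matching: {(2,5), (4,1), (6,3), (8,7), (13,11), (14,0), (15,10), (17,16), (18,19)}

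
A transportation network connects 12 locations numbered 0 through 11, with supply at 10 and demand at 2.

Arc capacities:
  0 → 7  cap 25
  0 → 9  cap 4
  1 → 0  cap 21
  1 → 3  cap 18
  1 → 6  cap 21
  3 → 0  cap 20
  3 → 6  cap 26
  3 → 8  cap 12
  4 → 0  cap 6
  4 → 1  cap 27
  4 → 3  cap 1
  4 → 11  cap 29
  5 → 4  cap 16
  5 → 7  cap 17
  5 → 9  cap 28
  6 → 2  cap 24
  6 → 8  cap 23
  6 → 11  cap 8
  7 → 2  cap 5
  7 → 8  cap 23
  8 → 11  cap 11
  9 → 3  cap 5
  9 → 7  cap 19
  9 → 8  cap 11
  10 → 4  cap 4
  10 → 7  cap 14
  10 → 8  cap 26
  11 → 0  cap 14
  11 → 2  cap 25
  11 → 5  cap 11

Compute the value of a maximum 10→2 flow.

Maximum flow value: 20

augment #1: 10→7→2 bottleneck 5, total now 5
augment #2: 10→4→11→2 bottleneck 4, total now 9
augment #3: 10→8→11→2 bottleneck 11, total now 20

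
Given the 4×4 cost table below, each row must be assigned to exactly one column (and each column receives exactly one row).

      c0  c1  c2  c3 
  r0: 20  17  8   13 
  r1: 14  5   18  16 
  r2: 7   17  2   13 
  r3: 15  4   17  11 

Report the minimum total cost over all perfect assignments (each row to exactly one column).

optimal assignment: row0→col2 (cost 8), row1→col1 (cost 5), row2→col0 (cost 7), row3→col3 (cost 11)
total = 8 + 5 + 7 + 11 = 31

Minimum assignment cost: 31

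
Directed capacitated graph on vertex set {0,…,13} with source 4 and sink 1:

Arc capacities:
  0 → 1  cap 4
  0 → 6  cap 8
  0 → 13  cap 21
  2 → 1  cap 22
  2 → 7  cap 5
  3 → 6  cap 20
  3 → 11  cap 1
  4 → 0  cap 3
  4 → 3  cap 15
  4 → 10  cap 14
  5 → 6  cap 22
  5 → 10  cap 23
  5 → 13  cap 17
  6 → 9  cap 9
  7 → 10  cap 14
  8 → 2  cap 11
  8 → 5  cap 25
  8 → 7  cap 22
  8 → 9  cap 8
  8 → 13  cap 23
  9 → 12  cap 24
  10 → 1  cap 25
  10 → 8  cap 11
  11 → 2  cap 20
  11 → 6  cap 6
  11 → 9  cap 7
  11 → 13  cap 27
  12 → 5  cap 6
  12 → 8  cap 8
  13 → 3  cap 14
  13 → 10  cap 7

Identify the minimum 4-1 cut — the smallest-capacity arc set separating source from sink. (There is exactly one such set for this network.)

augment #1: 4→0→1 push 3
augment #2: 4→10→1 push 14
augment #3: 4→3→11→2→1 push 1
augment #4: 4→3→6→9→12→5→10→1 push 6
augment #5: 4→3→6→9→12→8→2→1 push 3
max flow = 27; residual-reachable set from 4 gives S-side
cut edges (S→T): {(3,11), (4,0), (4,10), (6,9)} total cap 27

Min-cut arcs: {(3,11), (4,0), (4,10), (6,9)} (total capacity 27)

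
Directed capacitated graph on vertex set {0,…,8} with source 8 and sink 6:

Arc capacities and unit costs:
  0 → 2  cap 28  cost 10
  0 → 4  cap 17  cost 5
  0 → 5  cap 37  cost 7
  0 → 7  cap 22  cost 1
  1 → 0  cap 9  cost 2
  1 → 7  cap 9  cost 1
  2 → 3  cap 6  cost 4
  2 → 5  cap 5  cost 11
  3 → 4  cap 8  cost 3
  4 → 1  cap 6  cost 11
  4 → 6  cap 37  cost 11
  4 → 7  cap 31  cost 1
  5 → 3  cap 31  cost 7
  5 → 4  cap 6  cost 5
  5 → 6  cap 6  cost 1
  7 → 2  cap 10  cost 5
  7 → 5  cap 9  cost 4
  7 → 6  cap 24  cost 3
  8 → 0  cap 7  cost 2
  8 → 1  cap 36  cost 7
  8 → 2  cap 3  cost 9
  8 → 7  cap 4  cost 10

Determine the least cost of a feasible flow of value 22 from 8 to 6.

shortest-cost path #1: 8→0→7→6 push 7 @ unit cost 6 (adds 42)
shortest-cost path #2: 8→1→7→6 push 9 @ unit cost 11 (adds 99)
shortest-cost path #3: 8→7→6 push 4 @ unit cost 13 (adds 52)
shortest-cost path #4: 8→1→0→7→6 push 2 @ unit cost 13 (adds 26)
total cost = 219

Minimum cost for 22 units: 219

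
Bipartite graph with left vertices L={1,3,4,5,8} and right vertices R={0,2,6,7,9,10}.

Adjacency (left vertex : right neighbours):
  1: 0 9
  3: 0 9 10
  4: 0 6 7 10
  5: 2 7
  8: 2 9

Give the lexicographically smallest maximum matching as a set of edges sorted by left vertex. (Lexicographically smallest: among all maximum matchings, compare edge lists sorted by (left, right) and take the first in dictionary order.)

|M| = 5 (so the lex-smallest maximum matching has 5 edges)
process left vertices in ascending order; for each, take the smallest-labelled available neighbour that still permits 5 edges overall, or leave it unmatched if none does
lex-smallest matching: {1-0, 3-9, 4-6, 5-7, 8-2}

Lex-smallest maximum matching: {(1,0), (3,9), (4,6), (5,7), (8,2)}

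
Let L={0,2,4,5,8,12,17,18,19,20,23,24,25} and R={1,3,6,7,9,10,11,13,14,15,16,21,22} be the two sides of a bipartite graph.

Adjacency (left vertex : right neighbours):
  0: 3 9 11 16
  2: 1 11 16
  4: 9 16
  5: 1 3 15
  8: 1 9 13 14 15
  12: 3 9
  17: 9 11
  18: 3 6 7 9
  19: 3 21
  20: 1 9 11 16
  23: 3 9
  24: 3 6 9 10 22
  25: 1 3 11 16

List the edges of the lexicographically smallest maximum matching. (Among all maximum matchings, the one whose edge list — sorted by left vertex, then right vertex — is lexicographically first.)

|M| = 10 (so the lex-smallest maximum matching has 10 edges)
process left vertices in ascending order; for each, take the smallest-labelled available neighbour that still permits 10 edges overall, or leave it unmatched if none does
lex-smallest matching: {0-3, 2-1, 4-9, 5-15, 8-13, 17-11, 18-6, 19-21, 20-16, 24-10}

Lex-smallest maximum matching: {(0,3), (2,1), (4,9), (5,15), (8,13), (17,11), (18,6), (19,21), (20,16), (24,10)}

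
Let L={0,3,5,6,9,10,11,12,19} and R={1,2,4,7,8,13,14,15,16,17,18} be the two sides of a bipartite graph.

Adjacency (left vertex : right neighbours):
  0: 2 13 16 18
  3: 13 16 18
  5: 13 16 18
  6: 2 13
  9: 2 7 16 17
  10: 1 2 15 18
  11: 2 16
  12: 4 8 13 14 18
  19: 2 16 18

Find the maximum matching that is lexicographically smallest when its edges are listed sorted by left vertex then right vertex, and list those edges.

Lex-smallest maximum matching: {(0,2), (3,13), (5,16), (9,7), (10,1), (12,4), (19,18)}

|M| = 7 (so the lex-smallest maximum matching has 7 edges)
process left vertices in ascending order; for each, take the smallest-labelled available neighbour that still permits 7 edges overall, or leave it unmatched if none does
lex-smallest matching: {0-2, 3-13, 5-16, 9-7, 10-1, 12-4, 19-18}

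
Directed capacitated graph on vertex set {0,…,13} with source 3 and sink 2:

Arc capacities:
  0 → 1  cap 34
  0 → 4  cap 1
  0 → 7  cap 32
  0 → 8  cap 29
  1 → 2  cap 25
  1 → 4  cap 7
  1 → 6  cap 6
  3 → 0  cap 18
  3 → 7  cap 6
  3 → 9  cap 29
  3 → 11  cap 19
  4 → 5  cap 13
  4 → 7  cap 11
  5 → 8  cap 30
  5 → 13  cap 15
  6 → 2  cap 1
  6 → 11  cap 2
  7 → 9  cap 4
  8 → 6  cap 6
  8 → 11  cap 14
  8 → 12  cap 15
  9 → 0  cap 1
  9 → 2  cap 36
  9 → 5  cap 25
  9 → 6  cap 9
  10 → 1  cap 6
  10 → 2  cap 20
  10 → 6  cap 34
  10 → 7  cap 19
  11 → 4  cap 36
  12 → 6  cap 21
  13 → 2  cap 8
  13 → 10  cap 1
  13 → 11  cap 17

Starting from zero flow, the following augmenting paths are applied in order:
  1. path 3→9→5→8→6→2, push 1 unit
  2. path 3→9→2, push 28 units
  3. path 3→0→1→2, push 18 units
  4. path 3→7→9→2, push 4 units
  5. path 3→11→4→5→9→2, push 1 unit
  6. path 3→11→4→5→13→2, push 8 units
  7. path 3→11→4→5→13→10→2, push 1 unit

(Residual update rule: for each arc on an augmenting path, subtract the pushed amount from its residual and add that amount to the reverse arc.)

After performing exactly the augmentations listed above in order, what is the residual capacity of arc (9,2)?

Residual capacity of (9,2): 3

after path 1 (3→9→5→8→6→2, push 1): res(9,2)=36
after path 2 (3→9→2, push 28): res(9,2)=8
after path 3 (3→0→1→2, push 18): res(9,2)=8
after path 4 (3→7→9→2, push 4): res(9,2)=4
after path 5 (3→11→4→5→9→2, push 1): res(9,2)=3
after path 6 (3→11→4→5→13→2, push 8): res(9,2)=3
after path 7 (3→11→4→5→13→10→2, push 1): res(9,2)=3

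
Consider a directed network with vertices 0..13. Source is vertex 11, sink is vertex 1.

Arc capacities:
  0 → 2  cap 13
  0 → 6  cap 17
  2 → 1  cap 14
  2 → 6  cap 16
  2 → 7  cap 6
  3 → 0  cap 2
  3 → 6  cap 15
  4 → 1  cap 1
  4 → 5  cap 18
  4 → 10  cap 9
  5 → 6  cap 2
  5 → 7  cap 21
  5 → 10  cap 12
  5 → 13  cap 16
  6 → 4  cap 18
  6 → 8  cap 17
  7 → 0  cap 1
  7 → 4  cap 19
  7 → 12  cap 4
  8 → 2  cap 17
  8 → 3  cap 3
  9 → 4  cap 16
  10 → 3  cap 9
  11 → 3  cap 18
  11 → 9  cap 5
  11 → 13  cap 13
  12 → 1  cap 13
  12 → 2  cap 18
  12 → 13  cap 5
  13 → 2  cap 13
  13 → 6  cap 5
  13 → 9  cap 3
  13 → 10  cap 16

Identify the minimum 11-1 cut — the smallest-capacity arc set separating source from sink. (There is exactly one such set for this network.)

Min-cut arcs: {(2,1), (4,1), (7,12)} (total capacity 19)

augment #1: 11→9→4→1 push 1
augment #2: 11→13→2→1 push 13
augment #3: 11→3→0→2→1 push 1
augment #4: 11→3→0→2→7→12→1 push 1
augment #5: 11→9→4→5→7→12→1 push 3
max flow = 19; residual-reachable set from 11 gives S-side
cut edges (S→T): {(2,1), (4,1), (7,12)} total cap 19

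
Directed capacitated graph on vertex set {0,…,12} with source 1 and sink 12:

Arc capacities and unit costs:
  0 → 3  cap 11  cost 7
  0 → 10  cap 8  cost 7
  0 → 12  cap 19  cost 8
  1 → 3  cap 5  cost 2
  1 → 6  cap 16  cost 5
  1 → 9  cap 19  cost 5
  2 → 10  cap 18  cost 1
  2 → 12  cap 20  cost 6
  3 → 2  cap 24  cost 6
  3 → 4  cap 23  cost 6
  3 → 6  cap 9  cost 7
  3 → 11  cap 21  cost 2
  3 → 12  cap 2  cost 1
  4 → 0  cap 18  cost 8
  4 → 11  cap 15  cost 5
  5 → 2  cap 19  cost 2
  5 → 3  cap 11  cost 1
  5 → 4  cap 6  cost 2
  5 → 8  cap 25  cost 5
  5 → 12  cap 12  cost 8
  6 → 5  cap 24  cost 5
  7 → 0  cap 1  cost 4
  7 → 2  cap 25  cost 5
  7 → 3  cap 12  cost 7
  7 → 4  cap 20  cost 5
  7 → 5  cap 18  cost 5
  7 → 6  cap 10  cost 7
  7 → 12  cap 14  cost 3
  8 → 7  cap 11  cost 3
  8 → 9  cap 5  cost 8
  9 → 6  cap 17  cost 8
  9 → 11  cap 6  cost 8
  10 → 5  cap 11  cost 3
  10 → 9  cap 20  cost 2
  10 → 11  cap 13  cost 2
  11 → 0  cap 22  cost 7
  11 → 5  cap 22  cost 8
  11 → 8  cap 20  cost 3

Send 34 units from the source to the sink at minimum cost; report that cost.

Minimum cost for 34 units: 647

shortest-cost path #1: 1→3→12 push 2 @ unit cost 3 (adds 6)
shortest-cost path #2: 1→3→11→8→7→12 push 3 @ unit cost 13 (adds 39)
shortest-cost path #3: 1→6→5→12 push 12 @ unit cost 18 (adds 216)
shortest-cost path #4: 1→6→5→2→12 push 4 @ unit cost 18 (adds 72)
shortest-cost path #5: 1→9→11→8→7→12 push 6 @ unit cost 22 (adds 132)
shortest-cost path #6: 1→9→6→5→2→12 push 7 @ unit cost 26 (adds 182)
total cost = 647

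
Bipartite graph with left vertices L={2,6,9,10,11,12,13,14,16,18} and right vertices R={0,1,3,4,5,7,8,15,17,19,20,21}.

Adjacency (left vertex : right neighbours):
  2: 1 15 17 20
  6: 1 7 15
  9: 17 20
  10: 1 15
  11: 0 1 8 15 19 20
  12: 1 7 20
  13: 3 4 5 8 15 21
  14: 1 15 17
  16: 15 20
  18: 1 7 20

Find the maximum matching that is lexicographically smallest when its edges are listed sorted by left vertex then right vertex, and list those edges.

Lex-smallest maximum matching: {(2,1), (6,7), (9,17), (10,15), (11,0), (12,20), (13,3)}

|M| = 7 (so the lex-smallest maximum matching has 7 edges)
process left vertices in ascending order; for each, take the smallest-labelled available neighbour that still permits 7 edges overall, or leave it unmatched if none does
lex-smallest matching: {2-1, 6-7, 9-17, 10-15, 11-0, 12-20, 13-3}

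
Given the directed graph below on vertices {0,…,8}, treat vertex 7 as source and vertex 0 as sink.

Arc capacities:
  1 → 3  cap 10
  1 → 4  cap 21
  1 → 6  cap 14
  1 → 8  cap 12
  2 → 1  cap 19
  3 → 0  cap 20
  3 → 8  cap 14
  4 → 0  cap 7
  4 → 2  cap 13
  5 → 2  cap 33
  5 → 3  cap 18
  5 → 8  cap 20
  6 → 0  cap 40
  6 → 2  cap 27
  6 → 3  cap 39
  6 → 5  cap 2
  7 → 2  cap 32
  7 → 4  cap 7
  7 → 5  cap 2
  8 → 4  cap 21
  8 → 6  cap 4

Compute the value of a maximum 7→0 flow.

augment #1: 7→4→0 bottleneck 7, total now 7
augment #2: 7→5→3→0 bottleneck 2, total now 9
augment #3: 7→2→1→3→0 bottleneck 10, total now 19
augment #4: 7→2→1→6→0 bottleneck 9, total now 28

Maximum flow value: 28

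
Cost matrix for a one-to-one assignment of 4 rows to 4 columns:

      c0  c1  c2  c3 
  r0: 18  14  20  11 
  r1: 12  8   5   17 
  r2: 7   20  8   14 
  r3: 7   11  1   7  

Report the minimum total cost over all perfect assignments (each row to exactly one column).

optimal assignment: row0→col3 (cost 11), row1→col1 (cost 8), row2→col0 (cost 7), row3→col2 (cost 1)
total = 11 + 8 + 7 + 1 = 27

Minimum assignment cost: 27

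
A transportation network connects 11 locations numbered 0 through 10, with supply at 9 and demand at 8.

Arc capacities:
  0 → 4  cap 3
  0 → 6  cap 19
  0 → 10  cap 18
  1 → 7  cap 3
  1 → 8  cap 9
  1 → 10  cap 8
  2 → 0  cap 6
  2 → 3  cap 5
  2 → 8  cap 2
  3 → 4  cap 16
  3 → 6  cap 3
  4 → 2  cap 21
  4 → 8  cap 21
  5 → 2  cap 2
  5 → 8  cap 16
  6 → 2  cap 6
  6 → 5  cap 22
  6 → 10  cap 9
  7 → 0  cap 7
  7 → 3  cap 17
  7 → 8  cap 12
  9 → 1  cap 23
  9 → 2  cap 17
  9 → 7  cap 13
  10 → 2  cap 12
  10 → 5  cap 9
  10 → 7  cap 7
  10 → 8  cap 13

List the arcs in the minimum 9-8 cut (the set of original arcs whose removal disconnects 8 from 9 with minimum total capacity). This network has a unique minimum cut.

augment #1: 9→1→8 push 9
augment #2: 9→2→8 push 2
augment #3: 9→7→8 push 12
augment #4: 9→1→10→8 push 8
augment #5: 9→2→0→4→8 push 3
augment #6: 9→2→0→10→8 push 3
augment #7: 9→2→3→4→8 push 5
augment #8: 9→7→0→10→8 push 1
augment #9: 9→1→7→0→10→8 push 1
augment #10: 9→1→7→3→4→8 push 2
max flow = 46; residual-reachable set from 9 gives S-side
cut edges (S→T): {(1,7), (1,8), (1,10), (2,0), (2,3), (2,8), (9,7)} total cap 46

Min-cut arcs: {(1,7), (1,8), (1,10), (2,0), (2,3), (2,8), (9,7)} (total capacity 46)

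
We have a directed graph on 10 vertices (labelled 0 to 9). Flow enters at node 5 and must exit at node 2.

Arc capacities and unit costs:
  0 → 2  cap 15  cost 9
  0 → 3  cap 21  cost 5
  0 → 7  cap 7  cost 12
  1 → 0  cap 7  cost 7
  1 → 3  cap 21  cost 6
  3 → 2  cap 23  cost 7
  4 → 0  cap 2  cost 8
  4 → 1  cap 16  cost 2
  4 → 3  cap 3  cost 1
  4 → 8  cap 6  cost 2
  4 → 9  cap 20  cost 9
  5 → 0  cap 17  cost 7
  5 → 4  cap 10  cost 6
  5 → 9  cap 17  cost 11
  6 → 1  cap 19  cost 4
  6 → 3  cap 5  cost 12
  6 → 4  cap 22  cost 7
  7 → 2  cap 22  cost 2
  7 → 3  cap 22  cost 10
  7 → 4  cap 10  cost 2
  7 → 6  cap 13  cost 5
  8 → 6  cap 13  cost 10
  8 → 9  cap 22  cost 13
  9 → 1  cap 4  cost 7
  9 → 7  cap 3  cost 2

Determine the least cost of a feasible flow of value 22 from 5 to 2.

shortest-cost path #1: 5→4→3→2 push 3 @ unit cost 14 (adds 42)
shortest-cost path #2: 5→9→7→2 push 3 @ unit cost 15 (adds 45)
shortest-cost path #3: 5→0→2 push 15 @ unit cost 16 (adds 240)
shortest-cost path #4: 5→0→3→2 push 1 @ unit cost 19 (adds 19)
total cost = 346

Minimum cost for 22 units: 346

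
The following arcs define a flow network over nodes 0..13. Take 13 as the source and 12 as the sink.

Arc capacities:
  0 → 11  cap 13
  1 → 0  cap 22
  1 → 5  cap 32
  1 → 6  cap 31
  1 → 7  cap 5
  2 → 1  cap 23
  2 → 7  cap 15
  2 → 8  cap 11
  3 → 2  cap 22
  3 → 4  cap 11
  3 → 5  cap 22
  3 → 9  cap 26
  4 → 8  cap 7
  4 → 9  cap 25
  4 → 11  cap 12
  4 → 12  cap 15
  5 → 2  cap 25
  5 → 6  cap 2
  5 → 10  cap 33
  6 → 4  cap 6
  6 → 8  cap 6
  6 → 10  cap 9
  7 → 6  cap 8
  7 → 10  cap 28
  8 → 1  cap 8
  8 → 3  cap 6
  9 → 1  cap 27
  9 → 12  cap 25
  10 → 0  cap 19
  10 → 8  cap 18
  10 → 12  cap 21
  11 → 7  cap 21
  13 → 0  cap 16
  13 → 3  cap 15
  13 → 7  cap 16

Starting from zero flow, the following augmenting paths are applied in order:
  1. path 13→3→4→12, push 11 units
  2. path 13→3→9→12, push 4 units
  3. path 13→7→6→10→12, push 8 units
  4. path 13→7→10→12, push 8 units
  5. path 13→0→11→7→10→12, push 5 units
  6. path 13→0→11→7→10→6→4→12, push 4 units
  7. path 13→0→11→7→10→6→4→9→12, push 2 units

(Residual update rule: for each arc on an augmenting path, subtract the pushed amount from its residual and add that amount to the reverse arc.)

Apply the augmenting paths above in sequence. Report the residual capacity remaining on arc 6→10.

after path 1 (13→3→4→12, push 11): res(6,10)=9
after path 2 (13→3→9→12, push 4): res(6,10)=9
after path 3 (13→7→6→10→12, push 8): res(6,10)=1
after path 4 (13→7→10→12, push 8): res(6,10)=1
after path 5 (13→0→11→7→10→12, push 5): res(6,10)=1
after path 6 (13→0→11→7→10→6→4→12, push 4): res(6,10)=5
after path 7 (13→0→11→7→10→6→4→9→12, push 2): res(6,10)=7

Residual capacity of (6,10): 7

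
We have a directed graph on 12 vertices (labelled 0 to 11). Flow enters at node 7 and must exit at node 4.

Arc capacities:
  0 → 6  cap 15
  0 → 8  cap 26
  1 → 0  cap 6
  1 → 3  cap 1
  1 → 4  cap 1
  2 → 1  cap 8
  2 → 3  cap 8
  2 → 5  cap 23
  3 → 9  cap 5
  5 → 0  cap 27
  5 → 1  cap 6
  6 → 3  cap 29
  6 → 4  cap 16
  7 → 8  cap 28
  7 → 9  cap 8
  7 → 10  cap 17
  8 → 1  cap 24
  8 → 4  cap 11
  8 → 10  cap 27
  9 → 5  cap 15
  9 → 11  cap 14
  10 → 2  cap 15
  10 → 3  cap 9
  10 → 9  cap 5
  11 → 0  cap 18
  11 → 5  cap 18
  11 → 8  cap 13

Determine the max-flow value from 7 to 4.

augment #1: 7→8→4 bottleneck 11, total now 11
augment #2: 7→8→1→4 bottleneck 1, total now 12
augment #3: 7→8→1→0→6→4 bottleneck 6, total now 18
augment #4: 7→9→5→0→6→4 bottleneck 8, total now 26
augment #5: 7→10→2→5→0→6→4 bottleneck 1, total now 27

Maximum flow value: 27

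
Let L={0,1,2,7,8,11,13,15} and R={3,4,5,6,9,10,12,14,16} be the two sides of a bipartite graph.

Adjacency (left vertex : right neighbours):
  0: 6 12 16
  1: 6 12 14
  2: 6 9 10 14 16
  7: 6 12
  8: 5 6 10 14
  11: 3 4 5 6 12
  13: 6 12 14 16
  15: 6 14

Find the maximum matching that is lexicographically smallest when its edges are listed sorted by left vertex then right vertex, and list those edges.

Lex-smallest maximum matching: {(0,6), (1,12), (2,9), (8,5), (11,3), (13,16), (15,14)}

|M| = 7 (so the lex-smallest maximum matching has 7 edges)
process left vertices in ascending order; for each, take the smallest-labelled available neighbour that still permits 7 edges overall, or leave it unmatched if none does
lex-smallest matching: {0-6, 1-12, 2-9, 8-5, 11-3, 13-16, 15-14}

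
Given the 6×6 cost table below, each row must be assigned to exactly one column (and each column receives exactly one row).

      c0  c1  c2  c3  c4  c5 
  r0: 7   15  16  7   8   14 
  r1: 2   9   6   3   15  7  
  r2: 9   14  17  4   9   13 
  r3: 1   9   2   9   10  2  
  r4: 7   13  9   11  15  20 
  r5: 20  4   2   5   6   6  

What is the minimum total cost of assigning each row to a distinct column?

optimal assignment: row0→col4 (cost 8), row1→col0 (cost 2), row2→col3 (cost 4), row3→col5 (cost 2), row4→col2 (cost 9), row5→col1 (cost 4)
total = 8 + 2 + 4 + 2 + 9 + 4 = 29

Minimum assignment cost: 29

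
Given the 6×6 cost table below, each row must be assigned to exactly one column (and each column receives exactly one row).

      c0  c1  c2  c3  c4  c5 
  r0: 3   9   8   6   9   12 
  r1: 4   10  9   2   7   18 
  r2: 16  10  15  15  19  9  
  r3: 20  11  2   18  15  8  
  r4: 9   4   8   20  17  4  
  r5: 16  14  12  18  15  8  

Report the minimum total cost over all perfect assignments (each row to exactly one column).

optimal assignment: row0→col0 (cost 3), row1→col3 (cost 2), row2→col5 (cost 9), row3→col2 (cost 2), row4→col1 (cost 4), row5→col4 (cost 15)
total = 3 + 2 + 9 + 2 + 4 + 15 = 35

Minimum assignment cost: 35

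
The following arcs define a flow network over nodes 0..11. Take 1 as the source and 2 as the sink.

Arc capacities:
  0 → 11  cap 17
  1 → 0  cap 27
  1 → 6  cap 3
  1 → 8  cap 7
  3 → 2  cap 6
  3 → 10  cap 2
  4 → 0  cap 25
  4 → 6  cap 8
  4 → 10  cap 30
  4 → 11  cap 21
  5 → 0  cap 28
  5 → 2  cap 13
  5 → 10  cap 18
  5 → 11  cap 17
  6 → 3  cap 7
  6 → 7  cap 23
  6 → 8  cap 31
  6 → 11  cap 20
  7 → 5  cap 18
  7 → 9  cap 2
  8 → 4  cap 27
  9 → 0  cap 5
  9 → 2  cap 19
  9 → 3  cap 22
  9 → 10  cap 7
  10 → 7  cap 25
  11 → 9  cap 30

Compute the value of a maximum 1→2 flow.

augment #1: 1→6→3→2 bottleneck 3, total now 3
augment #2: 1→0→11→9→2 bottleneck 17, total now 20
augment #3: 1→8→4→6→3→2 bottleneck 3, total now 23
augment #4: 1→8→4→11→9→2 bottleneck 2, total now 25
augment #5: 1→8→4→6→7→5→2 bottleneck 2, total now 27

Maximum flow value: 27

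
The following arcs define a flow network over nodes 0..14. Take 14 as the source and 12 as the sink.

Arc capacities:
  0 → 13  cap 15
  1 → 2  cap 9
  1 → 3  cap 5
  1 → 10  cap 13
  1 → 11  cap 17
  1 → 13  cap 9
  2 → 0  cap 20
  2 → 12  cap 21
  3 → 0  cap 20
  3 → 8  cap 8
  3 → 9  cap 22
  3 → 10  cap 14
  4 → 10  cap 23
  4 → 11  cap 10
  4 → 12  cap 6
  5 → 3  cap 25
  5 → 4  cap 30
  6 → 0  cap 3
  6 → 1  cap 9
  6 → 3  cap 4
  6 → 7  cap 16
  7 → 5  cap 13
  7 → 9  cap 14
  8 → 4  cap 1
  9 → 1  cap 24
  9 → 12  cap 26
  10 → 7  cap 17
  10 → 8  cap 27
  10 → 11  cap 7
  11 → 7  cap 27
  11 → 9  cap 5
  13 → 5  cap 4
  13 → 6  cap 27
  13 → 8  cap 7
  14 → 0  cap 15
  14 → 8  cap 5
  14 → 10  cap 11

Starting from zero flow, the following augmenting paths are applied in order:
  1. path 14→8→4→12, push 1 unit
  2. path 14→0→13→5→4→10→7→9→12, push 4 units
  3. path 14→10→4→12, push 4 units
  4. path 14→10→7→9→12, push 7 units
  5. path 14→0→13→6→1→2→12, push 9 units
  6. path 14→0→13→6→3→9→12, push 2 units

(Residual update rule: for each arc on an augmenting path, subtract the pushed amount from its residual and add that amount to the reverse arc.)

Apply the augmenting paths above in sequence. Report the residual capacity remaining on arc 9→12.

Residual capacity of (9,12): 13

after path 1 (14→8→4→12, push 1): res(9,12)=26
after path 2 (14→0→13→5→4→10→7→9→12, push 4): res(9,12)=22
after path 3 (14→10→4→12, push 4): res(9,12)=22
after path 4 (14→10→7→9→12, push 7): res(9,12)=15
after path 5 (14→0→13→6→1→2→12, push 9): res(9,12)=15
after path 6 (14→0→13→6→3→9→12, push 2): res(9,12)=13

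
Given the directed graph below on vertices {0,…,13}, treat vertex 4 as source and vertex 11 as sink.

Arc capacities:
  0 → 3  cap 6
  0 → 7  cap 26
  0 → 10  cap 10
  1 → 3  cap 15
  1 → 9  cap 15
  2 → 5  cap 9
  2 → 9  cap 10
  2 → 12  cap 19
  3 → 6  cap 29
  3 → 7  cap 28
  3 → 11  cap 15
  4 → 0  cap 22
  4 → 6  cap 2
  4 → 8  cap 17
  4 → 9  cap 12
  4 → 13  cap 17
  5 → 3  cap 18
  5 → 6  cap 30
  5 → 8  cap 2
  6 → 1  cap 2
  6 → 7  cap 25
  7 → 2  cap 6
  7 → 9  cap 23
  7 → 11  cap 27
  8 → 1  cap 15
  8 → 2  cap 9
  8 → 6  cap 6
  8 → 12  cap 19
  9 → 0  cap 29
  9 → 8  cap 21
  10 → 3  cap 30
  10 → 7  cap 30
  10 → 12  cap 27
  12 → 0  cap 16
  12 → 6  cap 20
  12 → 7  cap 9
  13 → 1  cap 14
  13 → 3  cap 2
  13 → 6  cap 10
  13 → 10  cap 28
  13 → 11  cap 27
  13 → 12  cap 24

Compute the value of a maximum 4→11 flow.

Maximum flow value: 59

augment #1: 4→13→11 bottleneck 17, total now 17
augment #2: 4→0→3→11 bottleneck 6, total now 23
augment #3: 4→0→7→11 bottleneck 16, total now 39
augment #4: 4→6→7→11 bottleneck 2, total now 41
augment #5: 4→8→1→3→11 bottleneck 9, total now 50
augment #6: 4→8→6→7→11 bottleneck 6, total now 56
augment #7: 4→8→12→7→11 bottleneck 2, total now 58
augment #8: 4→9→0→7→11 bottleneck 1, total now 59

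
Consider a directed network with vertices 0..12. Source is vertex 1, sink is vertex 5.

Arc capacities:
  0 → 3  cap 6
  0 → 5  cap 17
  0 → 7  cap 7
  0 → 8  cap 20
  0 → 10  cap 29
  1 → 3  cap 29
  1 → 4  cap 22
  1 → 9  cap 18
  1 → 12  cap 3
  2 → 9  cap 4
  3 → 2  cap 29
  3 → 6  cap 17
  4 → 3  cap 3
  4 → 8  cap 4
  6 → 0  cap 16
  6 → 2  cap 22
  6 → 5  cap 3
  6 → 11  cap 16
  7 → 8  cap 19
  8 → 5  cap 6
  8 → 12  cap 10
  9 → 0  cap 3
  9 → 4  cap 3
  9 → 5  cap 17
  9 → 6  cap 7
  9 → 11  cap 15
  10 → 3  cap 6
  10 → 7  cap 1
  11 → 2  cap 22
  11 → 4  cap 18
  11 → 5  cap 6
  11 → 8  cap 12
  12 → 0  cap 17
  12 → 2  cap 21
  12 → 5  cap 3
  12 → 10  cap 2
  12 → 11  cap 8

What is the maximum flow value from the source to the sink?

augment #1: 1→9→5 bottleneck 17, total now 17
augment #2: 1→12→5 bottleneck 3, total now 20
augment #3: 1→3→6→5 bottleneck 3, total now 23
augment #4: 1→4→8→5 bottleneck 4, total now 27
augment #5: 1→9→0→5 bottleneck 1, total now 28
augment #6: 1→3→6→0→5 bottleneck 14, total now 42
augment #7: 1→3→2→9→0→5 bottleneck 2, total now 44
augment #8: 1→3→2→9→11→5 bottleneck 2, total now 46

Maximum flow value: 46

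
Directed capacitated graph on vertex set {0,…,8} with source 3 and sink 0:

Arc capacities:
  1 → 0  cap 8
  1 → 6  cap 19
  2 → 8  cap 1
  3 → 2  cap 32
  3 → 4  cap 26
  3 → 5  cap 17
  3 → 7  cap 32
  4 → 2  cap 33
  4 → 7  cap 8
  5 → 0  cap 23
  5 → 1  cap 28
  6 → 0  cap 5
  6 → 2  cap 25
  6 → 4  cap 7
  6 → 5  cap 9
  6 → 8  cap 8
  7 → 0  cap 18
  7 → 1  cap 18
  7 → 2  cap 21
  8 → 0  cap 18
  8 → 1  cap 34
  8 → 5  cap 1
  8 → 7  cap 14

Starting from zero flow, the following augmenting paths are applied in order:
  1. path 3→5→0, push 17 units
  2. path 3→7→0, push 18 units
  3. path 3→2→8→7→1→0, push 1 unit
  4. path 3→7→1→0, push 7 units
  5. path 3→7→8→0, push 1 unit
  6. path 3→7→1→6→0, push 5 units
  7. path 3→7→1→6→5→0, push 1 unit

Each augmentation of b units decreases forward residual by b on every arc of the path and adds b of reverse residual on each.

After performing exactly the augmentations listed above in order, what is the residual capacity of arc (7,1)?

Residual capacity of (7,1): 4

after path 1 (3→5→0, push 17): res(7,1)=18
after path 2 (3→7→0, push 18): res(7,1)=18
after path 3 (3→2→8→7→1→0, push 1): res(7,1)=17
after path 4 (3→7→1→0, push 7): res(7,1)=10
after path 5 (3→7→8→0, push 1): res(7,1)=10
after path 6 (3→7→1→6→0, push 5): res(7,1)=5
after path 7 (3→7→1→6→5→0, push 1): res(7,1)=4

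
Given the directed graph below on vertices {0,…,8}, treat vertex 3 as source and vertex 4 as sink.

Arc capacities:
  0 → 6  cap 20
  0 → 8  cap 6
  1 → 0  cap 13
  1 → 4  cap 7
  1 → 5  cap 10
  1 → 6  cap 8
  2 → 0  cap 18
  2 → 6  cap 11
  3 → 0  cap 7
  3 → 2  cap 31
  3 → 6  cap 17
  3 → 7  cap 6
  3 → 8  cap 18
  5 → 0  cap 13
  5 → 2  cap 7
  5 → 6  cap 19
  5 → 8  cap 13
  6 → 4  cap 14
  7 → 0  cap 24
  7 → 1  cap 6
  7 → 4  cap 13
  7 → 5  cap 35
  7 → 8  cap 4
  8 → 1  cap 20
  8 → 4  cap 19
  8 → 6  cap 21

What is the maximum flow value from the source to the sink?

augment #1: 3→6→4 bottleneck 14, total now 14
augment #2: 3→7→4 bottleneck 6, total now 20
augment #3: 3→8→4 bottleneck 18, total now 38
augment #4: 3→0→8→4 bottleneck 1, total now 39
augment #5: 3→0→8→1→4 bottleneck 5, total now 44

Maximum flow value: 44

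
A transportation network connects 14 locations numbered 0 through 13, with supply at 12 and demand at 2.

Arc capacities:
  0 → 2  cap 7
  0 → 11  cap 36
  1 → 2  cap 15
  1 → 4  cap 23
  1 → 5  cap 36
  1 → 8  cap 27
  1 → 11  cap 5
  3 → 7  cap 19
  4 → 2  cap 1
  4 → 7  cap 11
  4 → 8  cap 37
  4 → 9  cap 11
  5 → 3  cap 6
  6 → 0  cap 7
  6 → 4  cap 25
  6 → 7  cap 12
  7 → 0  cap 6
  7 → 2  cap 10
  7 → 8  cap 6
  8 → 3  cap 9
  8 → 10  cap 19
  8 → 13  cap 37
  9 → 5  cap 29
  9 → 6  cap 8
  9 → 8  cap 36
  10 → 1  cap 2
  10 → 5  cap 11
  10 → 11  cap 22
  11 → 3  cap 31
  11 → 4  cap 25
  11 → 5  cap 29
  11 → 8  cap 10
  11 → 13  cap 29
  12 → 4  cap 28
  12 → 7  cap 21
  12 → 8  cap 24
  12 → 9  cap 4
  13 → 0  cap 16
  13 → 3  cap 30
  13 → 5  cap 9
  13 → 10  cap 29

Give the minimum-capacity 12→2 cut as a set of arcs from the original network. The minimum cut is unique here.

augment #1: 12→4→2 push 1
augment #2: 12→7→2 push 10
augment #3: 12→7→0→2 push 6
augment #4: 12→8→10→1→2 push 2
augment #5: 12→8→13→0→2 push 1
max flow = 20; residual-reachable set from 12 gives S-side
cut edges (S→T): {(0,2), (4,2), (7,2), (10,1)} total cap 20

Min-cut arcs: {(0,2), (4,2), (7,2), (10,1)} (total capacity 20)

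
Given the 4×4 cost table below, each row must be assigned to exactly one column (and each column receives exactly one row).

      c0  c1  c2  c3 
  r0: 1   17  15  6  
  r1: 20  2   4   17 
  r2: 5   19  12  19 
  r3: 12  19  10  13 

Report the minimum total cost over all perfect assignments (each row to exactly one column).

optimal assignment: row0→col3 (cost 6), row1→col1 (cost 2), row2→col0 (cost 5), row3→col2 (cost 10)
total = 6 + 2 + 5 + 10 = 23

Minimum assignment cost: 23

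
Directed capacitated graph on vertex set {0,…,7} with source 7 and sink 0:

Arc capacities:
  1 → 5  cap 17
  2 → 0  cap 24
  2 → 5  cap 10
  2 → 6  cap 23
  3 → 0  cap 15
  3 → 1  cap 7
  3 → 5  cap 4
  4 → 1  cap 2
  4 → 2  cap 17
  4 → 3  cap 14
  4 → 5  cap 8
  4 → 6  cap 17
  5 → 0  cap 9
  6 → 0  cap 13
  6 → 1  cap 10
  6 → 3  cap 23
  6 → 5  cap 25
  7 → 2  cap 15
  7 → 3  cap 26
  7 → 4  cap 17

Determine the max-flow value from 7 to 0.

Maximum flow value: 56

augment #1: 7→2→0 bottleneck 15, total now 15
augment #2: 7→3→0 bottleneck 15, total now 30
augment #3: 7→3→5→0 bottleneck 4, total now 34
augment #4: 7→4→2→0 bottleneck 9, total now 43
augment #5: 7→4→5→0 bottleneck 5, total now 48
augment #6: 7→4→6→0 bottleneck 3, total now 51
augment #7: 7→3→1→5→4→6→0 bottleneck 5, total now 56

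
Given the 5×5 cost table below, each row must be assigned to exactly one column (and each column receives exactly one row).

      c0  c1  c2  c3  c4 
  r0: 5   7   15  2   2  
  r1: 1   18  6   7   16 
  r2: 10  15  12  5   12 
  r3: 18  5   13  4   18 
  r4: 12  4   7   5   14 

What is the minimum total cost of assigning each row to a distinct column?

optimal assignment: row0→col4 (cost 2), row1→col0 (cost 1), row2→col3 (cost 5), row3→col1 (cost 5), row4→col2 (cost 7)
total = 2 + 1 + 5 + 5 + 7 = 20

Minimum assignment cost: 20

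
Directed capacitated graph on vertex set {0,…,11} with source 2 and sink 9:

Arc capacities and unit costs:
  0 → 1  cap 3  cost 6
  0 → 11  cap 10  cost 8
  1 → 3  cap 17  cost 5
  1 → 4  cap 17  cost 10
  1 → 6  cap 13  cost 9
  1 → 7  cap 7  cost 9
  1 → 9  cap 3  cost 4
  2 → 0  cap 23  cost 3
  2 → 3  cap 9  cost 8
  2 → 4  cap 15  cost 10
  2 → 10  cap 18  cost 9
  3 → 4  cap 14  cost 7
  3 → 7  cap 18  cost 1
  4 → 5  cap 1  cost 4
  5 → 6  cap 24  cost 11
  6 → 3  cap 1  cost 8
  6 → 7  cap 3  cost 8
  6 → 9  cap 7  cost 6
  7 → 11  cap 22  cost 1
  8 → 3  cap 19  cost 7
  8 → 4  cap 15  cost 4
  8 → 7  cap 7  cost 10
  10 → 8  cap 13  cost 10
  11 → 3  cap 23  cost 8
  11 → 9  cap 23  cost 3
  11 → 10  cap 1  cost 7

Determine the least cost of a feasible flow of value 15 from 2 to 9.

shortest-cost path #1: 2→3→7→11→9 push 9 @ unit cost 13 (adds 117)
shortest-cost path #2: 2→0→1→9 push 3 @ unit cost 13 (adds 39)
shortest-cost path #3: 2→0→11→9 push 3 @ unit cost 14 (adds 42)
total cost = 198

Minimum cost for 15 units: 198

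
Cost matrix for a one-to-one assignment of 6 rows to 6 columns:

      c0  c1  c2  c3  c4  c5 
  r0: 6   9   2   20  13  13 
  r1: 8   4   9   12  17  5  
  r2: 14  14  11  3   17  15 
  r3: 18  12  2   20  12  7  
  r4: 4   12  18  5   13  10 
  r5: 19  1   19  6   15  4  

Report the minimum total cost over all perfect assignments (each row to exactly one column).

Minimum assignment cost: 27

optimal assignment: row0→col2 (cost 2), row1→col5 (cost 5), row2→col3 (cost 3), row3→col4 (cost 12), row4→col0 (cost 4), row5→col1 (cost 1)
total = 2 + 5 + 3 + 12 + 4 + 1 = 27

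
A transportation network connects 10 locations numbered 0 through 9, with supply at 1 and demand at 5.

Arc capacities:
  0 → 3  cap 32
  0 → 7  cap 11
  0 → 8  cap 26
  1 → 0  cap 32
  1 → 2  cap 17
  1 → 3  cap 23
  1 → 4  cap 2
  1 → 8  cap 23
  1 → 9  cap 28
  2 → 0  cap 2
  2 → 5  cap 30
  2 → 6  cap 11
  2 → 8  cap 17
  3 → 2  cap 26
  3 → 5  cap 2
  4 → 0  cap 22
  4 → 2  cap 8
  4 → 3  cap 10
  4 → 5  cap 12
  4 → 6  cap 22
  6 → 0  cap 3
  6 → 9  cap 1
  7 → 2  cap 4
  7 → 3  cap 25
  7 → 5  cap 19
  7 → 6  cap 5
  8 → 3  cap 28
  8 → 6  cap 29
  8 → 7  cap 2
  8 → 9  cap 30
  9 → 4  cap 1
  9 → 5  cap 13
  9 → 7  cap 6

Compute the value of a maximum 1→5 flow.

augment #1: 1→2→5 bottleneck 17, total now 17
augment #2: 1→3→5 bottleneck 2, total now 19
augment #3: 1→4→5 bottleneck 2, total now 21
augment #4: 1→9→5 bottleneck 13, total now 34
augment #5: 1→0→7→5 bottleneck 11, total now 45
augment #6: 1→3→2→5 bottleneck 13, total now 58
augment #7: 1→8→7→5 bottleneck 2, total now 60
augment #8: 1→9→4→5 bottleneck 1, total now 61
augment #9: 1→9→7→5 bottleneck 6, total now 67

Maximum flow value: 67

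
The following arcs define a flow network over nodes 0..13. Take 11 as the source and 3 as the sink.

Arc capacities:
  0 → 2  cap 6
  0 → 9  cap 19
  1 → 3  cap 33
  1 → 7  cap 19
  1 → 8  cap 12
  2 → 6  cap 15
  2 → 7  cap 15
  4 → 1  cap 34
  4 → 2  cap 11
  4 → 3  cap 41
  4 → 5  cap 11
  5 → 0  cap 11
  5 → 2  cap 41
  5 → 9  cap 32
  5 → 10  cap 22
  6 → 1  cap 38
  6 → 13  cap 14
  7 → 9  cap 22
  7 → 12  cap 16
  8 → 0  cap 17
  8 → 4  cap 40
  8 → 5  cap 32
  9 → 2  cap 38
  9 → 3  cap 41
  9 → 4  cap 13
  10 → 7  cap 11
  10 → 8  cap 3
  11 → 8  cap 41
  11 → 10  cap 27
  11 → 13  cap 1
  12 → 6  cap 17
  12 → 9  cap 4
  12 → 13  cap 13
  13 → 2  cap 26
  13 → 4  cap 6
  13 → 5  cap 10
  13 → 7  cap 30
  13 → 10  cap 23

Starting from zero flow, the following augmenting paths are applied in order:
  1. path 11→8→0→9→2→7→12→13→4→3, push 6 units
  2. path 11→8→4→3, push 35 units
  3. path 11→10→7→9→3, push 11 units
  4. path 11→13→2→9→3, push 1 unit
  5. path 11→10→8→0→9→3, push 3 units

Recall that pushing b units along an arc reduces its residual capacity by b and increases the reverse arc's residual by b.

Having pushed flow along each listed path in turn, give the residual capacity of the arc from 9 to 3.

Residual capacity of (9,3): 26

after path 1 (11→8→0→9→2→7→12→13→4→3, push 6): res(9,3)=41
after path 2 (11→8→4→3, push 35): res(9,3)=41
after path 3 (11→10→7→9→3, push 11): res(9,3)=30
after path 4 (11→13→2→9→3, push 1): res(9,3)=29
after path 5 (11→10→8→0→9→3, push 3): res(9,3)=26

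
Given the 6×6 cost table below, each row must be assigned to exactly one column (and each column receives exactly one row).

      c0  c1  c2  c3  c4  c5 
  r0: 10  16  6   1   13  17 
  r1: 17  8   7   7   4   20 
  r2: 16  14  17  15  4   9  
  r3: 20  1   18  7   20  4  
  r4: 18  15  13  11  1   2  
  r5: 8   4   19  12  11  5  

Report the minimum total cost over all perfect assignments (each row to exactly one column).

Minimum assignment cost: 23

optimal assignment: row0→col3 (cost 1), row1→col2 (cost 7), row2→col4 (cost 4), row3→col1 (cost 1), row4→col5 (cost 2), row5→col0 (cost 8)
total = 1 + 7 + 4 + 1 + 2 + 8 = 23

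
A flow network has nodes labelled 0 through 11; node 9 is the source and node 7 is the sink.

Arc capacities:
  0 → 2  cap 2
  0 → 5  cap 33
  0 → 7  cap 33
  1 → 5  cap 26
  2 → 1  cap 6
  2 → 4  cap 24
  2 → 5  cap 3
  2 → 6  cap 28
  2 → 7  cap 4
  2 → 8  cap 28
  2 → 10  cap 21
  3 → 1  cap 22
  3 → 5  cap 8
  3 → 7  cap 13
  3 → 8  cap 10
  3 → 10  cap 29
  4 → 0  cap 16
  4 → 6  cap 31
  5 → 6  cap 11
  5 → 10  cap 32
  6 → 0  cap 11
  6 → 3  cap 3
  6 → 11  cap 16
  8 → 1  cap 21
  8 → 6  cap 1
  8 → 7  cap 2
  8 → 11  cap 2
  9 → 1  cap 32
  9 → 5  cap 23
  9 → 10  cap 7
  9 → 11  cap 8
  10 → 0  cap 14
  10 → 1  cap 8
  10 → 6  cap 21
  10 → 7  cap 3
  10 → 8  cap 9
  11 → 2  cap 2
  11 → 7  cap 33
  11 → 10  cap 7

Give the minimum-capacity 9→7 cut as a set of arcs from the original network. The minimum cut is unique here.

augment #1: 9→10→7 push 3
augment #2: 9→11→7 push 8
augment #3: 9→10→0→7 push 4
augment #4: 9→5→6→0→7 push 11
augment #5: 9→5→10→0→7 push 10
augment #6: 9→5→10→8→7 push 2
augment #7: 9→1→5→10→6→3→7 push 3
augment #8: 9→1→5→10→6→11→7 push 16
augment #9: 9→1→5→10→8→11→7 push 1
max flow = 58; residual-reachable set from 9 gives S-side
cut edges (S→T): {(5,6), (5,10), (9,10), (9,11)} total cap 58

Min-cut arcs: {(5,6), (5,10), (9,10), (9,11)} (total capacity 58)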